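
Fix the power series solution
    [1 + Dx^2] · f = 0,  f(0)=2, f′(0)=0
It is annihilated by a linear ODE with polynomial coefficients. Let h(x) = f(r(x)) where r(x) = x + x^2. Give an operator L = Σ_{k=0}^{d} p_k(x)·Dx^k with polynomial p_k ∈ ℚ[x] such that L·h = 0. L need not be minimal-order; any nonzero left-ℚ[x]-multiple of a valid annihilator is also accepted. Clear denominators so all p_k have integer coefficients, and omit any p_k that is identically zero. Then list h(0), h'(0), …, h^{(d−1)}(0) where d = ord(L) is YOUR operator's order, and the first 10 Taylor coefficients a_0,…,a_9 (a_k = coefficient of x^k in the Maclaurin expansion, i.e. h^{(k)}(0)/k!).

L = (1 + 6·x + 12·x^2 + 8·x^3) - 2·Dx + (1 + 2·x)·Dx^2  (order 2).
h: a_k = 2, 0, -1, -2, -11/12, 1/3, 179/360, 19/60, 841/20160, -139/2520, …
ICs: h(0) = 2, h′(0) = 0.

f: a_k = 2, 0, -1, 0, 1/12, 0, -1/360, 0, 1/20160, 0, …
L₀ from L_f via x↦r, Dx↦r'^{-1}Dx.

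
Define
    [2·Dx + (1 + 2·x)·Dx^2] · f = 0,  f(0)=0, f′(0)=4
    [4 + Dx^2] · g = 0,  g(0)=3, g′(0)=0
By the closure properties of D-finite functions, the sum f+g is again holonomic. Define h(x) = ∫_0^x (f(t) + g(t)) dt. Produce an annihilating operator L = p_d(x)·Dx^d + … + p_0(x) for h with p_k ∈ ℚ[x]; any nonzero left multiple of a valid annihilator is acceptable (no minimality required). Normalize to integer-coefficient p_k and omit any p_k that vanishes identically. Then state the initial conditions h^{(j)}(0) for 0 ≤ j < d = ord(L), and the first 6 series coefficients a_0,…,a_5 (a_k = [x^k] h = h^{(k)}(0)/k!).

f: a_k = 0, 4, -4, 16/3, -8, 64/5, …
g: a_k = 3, 0, -6, 0, 2, 0, …
h₀=f+g: left-lcm gives L₀, ord ≤ 4.
h=∫₀ˣh₀: take L = L₀·Dx.
L = (56 + 32·x + 32·x^2)·Dx^2 + (12 + 40·x + 48·x^2 + 32·x^3)·Dx^3 + (14 + 8·x + 8·x^2)·Dx^4 + (3 + 10·x + 12·x^2 + 8·x^3)·Dx^5  (order 5).
h: a_k = 0, 3, 2, -10/3, 4/3, -6/5, …
ICs: h(0) = 0, h′(0) = 3, h′′(0) = 4, h′′′(0) = -20, h′′′′(0) = 32.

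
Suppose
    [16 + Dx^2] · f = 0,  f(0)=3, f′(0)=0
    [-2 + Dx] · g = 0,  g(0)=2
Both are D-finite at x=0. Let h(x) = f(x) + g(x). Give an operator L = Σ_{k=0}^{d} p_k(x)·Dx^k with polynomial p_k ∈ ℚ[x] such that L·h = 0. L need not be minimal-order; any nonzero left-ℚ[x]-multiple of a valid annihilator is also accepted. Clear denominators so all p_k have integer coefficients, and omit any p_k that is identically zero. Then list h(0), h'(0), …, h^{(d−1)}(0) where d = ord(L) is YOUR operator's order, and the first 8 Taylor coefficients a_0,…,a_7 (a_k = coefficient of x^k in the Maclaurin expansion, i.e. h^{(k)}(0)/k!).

f: a_k = 3, 0, -24, 0, 32, 0, -256/15, 0, …
g: a_k = 2, 4, 4, 8/3, 4/3, 8/15, 8/45, 16/315, …
Weyl lclm of L_f,L_g ⇒ L₀ (ord ≤ 3).
L = -32 + 16·Dx - 2·Dx^2 + Dx^3  (order 3).
h: a_k = 5, 4, -20, 8/3, 100/3, 8/15, -152/9, 16/315, …
ICs: h(0) = 5, h′(0) = 4, h′′(0) = -40.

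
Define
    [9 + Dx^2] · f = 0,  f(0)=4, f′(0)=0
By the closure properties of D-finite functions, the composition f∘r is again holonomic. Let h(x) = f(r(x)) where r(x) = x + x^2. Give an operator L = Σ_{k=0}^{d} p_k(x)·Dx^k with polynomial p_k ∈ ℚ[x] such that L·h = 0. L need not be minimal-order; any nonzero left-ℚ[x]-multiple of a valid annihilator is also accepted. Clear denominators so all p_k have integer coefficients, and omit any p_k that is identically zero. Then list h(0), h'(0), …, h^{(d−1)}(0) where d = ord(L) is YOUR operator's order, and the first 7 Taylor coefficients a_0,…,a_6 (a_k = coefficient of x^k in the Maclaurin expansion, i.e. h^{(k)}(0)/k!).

L = (9 + 54·x + 108·x^2 + 72·x^3) - 2·Dx + (1 + 2·x)·Dx^2  (order 2).
h: a_k = 4, 0, -18, -36, -9/2, 54, 1539/20, …
ICs: h(0) = 4, h′(0) = 0.

f: a_k = 4, 0, -18, 0, 27/2, 0, -81/20, …
Change of var in L_f (x↦r) gives L₀.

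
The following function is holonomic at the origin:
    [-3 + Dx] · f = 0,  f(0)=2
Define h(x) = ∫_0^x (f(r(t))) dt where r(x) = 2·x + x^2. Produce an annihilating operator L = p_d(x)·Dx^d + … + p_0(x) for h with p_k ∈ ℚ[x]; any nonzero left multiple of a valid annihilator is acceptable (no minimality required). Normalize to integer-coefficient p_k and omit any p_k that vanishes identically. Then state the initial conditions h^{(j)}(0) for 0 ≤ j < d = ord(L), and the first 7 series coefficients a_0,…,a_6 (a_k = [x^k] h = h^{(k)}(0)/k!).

f: a_k = 2, 6, 9, 9, 27/4, 81/20, 81/40, …
Substitute x→r, Dx→(1/r')Dx; clear ⇒ L₀.
∫: right-multiply L₀ by Dx.
L = (-6 - 6·x)·Dx + Dx^2  (order 2).
h: a_k = 0, 2, 6, 14, 27, 45, 333/5, …
ICs: h(0) = 0, h′(0) = 2.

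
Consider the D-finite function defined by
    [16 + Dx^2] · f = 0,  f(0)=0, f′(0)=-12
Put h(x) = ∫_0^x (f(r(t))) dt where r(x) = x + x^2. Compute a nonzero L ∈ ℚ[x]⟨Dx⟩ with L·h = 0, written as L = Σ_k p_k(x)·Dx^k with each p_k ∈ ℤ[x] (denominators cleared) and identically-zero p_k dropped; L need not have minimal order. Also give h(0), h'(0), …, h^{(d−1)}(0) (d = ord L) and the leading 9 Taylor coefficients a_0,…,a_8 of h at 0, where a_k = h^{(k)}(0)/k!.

L = (16 + 96·x + 192·x^2 + 128·x^3)·Dx - 2·Dx^2 + (1 + 2·x)·Dx^3  (order 3).
h: a_k = 0, 0, -6, -4, 8, 96/5, 176/15, -96/7, -3232/105, …
ICs: h(0) = 0, h′(0) = 0, h′′(0) = -12.

f: a_k = 0, -12, 0, 32, 0, -128/5, 0, 1024/105, 0, …
f∘r: x↦r, Dx↦Dx/r' in L_f ⇒ L₀.
Integrate: L := L₀·Dx.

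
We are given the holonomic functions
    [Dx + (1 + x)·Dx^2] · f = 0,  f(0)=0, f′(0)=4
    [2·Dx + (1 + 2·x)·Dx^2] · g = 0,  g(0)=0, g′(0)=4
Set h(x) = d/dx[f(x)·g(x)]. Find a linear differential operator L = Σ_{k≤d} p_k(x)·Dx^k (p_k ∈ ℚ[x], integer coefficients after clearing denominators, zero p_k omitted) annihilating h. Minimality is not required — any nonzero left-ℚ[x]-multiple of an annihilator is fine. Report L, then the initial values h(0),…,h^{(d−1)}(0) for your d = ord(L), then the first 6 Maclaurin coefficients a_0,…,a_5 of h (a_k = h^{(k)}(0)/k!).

L = (20 + 48·x + 32·x^2) + (66 + 268·x + 360·x^2 + 160·x^3)·Dx + (32 + 180·x + 372·x^2 + 336·x^3 + 112·x^4)·Dx^2 + (3 + 22·x + 63·x^2 + 88·x^3 + 60·x^4 + 16·x^5)·Dx^3  (order 3).
h: a_k = 0, 32, -72, 416/3, -260, 7336/15, …
ICs: h(0) = 0, h′(0) = 32, h′′(0) = -144.

f: a_k = 0, 4, -2, 4/3, -1, 4/5, …
g: a_k = 0, 4, -4, 16/3, -8, 64/5, …
L₀ := L_f ⊗_s L_g (sym. prod.), ord ≤ 4.
Derive L from L₀ (diff closure).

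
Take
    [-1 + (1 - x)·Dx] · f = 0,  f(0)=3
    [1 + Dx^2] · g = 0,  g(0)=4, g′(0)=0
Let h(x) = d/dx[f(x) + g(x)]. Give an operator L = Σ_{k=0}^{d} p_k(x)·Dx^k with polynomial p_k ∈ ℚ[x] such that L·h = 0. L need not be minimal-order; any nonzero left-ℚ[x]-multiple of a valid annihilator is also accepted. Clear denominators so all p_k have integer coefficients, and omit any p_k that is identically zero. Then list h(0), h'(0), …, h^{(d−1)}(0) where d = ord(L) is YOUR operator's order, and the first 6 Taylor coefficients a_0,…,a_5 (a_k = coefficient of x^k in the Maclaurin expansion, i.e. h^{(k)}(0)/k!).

L = (26 - 4·x + 2·x^2) + (-7 + 9·x - 3·x^2 + x^3)·Dx + (26 - 4·x + 2·x^2)·Dx^2 + (-7 + 9·x - 3·x^2 + x^3)·Dx^3  (order 3).
h: a_k = 3, 2, 9, 38/3, 15, 539/30, …
ICs: h(0) = 3, h′(0) = 2, h′′(0) = 18.

f: a_k = 3, 3, 3, 3, 3, 3, …
g: a_k = 4, 0, -2, 0, 1/6, 0, …
Weyl lclm of L_f,L_g ⇒ L₀ (ord ≤ 3).
Derive L from L₀ (diff closure).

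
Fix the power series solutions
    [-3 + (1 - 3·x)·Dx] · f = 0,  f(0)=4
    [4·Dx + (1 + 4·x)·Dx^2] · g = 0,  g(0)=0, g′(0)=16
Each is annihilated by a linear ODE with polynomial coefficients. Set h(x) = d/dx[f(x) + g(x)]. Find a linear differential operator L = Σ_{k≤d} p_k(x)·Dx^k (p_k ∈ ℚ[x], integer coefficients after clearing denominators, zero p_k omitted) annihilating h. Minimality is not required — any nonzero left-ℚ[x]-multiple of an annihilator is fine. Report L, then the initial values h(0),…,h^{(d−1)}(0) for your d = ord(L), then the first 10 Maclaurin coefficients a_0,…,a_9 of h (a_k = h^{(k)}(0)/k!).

f: a_k = 4, 12, 36, 108, 324, 972, 2916, 8748, 26244, 78732, …
g: a_k = 0, 16, -32, 256/3, -256, 4096/5, -8192/3, 65536/7, -32768, 1048576/9, …
L₀ := lclm(L_f,L_g); ord L₀ ≤ 1+2.
h=h₀': d/dx-closure on L₀ ⇒ L.
L = (204 + 144·x) + (11 + 312·x + 288·x^2)·Dx + (-5 - 11·x + 54·x^2 + 72·x^3)·Dx^2  (order 2).
h: a_k = 28, 8, 580, 272, 8956, 1112, 126772, -52192, 1757164, -1832344, …
ICs: h(0) = 28, h′(0) = 8.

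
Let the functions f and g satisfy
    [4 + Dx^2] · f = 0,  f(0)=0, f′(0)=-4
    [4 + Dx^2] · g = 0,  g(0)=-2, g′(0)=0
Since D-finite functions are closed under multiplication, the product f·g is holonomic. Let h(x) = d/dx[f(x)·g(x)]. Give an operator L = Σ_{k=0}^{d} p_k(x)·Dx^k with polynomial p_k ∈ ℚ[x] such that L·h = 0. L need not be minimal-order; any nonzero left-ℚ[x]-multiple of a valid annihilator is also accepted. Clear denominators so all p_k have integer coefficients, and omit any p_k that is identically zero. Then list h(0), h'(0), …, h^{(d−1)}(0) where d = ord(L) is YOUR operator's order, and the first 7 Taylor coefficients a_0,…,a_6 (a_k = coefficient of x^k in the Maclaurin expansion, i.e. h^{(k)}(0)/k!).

f: a_k = 0, -4, 0, 8/3, 0, -8/15, 0, …
g: a_k = -2, 0, 4, 0, -4/3, 0, 8/45, …
Sym-product of L_f,L_g gives L₀ (≤ ord 4).
Derive L from L₀ (diff closure).
L = 16 + Dx^2  (order 2).
h: a_k = 8, 0, -64, 0, 256/3, 0, -2048/45, …
ICs: h(0) = 8, h′(0) = 0.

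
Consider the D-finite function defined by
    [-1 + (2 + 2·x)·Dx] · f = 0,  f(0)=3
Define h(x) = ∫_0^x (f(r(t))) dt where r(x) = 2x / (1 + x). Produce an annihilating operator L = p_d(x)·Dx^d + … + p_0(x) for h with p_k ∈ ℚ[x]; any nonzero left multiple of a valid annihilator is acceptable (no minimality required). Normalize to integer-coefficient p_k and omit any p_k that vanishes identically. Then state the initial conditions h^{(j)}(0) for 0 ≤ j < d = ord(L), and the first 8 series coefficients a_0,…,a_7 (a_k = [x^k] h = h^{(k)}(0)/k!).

L = -Dx + (1 + 4·x + 3·x^2)·Dx^2  (order 2).
h: a_k = 0, 3, 3/2, -3/2, 15/8, -111/40, 75/16, -981/112, …
ICs: h(0) = 0, h′(0) = 3.

f: a_k = 3, 3/2, -3/8, 3/16, -15/128, 21/256, -63/1024, 99/2048, …
h₀=f(r): pull back L_f along r ⇒ L₀.
∫: right-multiply L₀ by Dx.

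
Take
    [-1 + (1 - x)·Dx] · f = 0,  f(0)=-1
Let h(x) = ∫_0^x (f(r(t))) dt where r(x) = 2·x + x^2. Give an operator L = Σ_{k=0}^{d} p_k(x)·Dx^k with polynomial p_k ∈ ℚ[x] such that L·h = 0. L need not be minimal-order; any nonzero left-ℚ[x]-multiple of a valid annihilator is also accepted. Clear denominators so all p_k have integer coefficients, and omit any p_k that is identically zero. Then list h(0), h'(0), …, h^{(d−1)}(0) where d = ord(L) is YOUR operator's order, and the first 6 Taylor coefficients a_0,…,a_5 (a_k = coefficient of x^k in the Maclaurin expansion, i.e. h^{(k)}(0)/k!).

f: a_k = -1, -1, -1, -1, -1, -1, …
Substitute x→r, Dx→(1/r')Dx; clear ⇒ L₀.
h=∫₀ˣh₀: take L = L₀·Dx.
L = (2 + 2·x)·Dx + (-1 + 2·x + x^2)·Dx^2  (order 2).
h: a_k = 0, -1, -1, -5/3, -3, -29/5, …
ICs: h(0) = 0, h′(0) = -1.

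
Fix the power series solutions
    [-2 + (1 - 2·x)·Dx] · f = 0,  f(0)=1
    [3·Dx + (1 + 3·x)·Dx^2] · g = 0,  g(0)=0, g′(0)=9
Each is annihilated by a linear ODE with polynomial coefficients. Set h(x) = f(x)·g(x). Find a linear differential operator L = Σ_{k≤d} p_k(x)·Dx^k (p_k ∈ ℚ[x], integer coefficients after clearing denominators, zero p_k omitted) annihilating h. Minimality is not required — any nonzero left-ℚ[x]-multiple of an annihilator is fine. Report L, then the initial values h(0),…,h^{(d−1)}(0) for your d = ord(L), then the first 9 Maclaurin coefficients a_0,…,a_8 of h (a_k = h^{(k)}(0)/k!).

L = 6 + (1 + 18·x)·Dx + (-1 - x + 6·x^2)·Dx^2  (order 2).
h: a_k = 0, 9, 9/2, 36, 45/4, 1683/10, -279/10, 30852/35, -195273/280, …
ICs: h(0) = 0, h′(0) = 9.

f: a_k = 1, 2, 4, 8, 16, 32, 64, 128, 256, …
g: a_k = 0, 9, -27/2, 27, -243/4, 729/5, -729/2, 6561/7, -19683/8, …
f·g: L₀ = L_f ⊗_s L_g, ord ≤ 1·2.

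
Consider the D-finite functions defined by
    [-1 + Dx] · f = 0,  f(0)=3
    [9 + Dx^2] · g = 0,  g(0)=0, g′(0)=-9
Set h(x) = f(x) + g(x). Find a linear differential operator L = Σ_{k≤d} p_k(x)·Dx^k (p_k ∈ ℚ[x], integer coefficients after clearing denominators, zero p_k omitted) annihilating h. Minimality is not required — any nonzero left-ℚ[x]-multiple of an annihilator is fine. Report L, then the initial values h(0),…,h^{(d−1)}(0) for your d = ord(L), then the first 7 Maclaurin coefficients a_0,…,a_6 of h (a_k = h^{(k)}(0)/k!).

f: a_k = 3, 3, 3/2, 1/2, 1/8, 1/40, 1/240, …
g: a_k = 0, -9, 0, 27/2, 0, -243/40, 0, …
L₀ := lclm(L_f,L_g); ord L₀ ≤ 1+2.
L = -9 + 9·Dx - Dx^2 + Dx^3  (order 3).
h: a_k = 3, -6, 3/2, 14, 1/8, -121/20, 1/240, …
ICs: h(0) = 3, h′(0) = -6, h′′(0) = 3.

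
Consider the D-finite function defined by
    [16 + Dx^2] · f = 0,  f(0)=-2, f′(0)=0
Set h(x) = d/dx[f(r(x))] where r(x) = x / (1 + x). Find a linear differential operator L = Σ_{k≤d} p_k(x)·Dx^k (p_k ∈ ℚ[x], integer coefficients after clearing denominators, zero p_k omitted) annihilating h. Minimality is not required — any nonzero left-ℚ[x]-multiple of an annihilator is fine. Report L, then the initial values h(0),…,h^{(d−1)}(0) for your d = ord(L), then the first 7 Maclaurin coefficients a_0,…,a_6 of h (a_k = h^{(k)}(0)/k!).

L = (22 + 12·x + 6·x^2) + (6 + 18·x + 18·x^2 + 6·x^3)·Dx + (1 + 4·x + 6·x^2 + 4·x^3 + x^4)·Dx^2  (order 2).
h: a_k = 0, 32, -96, 320/3, 320/3, -10976/15, 9184/5, …
ICs: h(0) = 0, h′(0) = 32.

f: a_k = -2, 0, 16, 0, -64/3, 0, 512/45, …
f∘r: x↦r, Dx↦Dx/r' in L_f ⇒ L₀.
Differentiate: ansatz ord ≤ ord L₀ ⇒ L.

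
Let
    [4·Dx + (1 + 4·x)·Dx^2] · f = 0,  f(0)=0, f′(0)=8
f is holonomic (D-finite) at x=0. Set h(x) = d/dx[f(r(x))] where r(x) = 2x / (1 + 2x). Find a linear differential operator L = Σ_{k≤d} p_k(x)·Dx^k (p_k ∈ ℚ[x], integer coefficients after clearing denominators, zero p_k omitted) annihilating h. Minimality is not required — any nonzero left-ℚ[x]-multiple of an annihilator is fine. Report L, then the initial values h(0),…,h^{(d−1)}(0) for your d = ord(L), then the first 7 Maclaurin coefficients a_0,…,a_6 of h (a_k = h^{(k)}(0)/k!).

L = (12 + 40·x) + (1 + 12·x + 20·x^2)·Dx  (order 1).
h: a_k = 16, -192, 1984, -19968, 199936, -1999872, 19999744, …
ICs: h(0) = 16.

f: a_k = 0, 8, -16, 128/3, -128, 2048/5, -4096/3, …
h₀=f(r): pull back L_f along r ⇒ L₀.
Differentiate: ansatz ord ≤ ord L₀ ⇒ L.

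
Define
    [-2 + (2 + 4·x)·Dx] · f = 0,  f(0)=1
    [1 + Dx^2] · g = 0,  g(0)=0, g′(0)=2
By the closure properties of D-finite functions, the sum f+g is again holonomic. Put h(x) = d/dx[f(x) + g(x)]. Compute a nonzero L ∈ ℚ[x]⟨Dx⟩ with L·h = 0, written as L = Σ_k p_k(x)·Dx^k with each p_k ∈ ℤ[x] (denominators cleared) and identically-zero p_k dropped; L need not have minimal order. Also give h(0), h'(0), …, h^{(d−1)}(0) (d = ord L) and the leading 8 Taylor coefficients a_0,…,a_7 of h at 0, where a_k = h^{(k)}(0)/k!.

f: a_k = 1, 1, -1/2, 1/2, -5/8, 7/8, -21/16, 33/16, …
g: a_k = 0, 2, 0, -1/3, 0, 1/60, 0, -1/2520, …
Sum ⇒ L₀ = lclm(L_f,L_g) in ℚ(x)⟨Dx⟩.
h₀' ⇒ L via d/dx closure of L₀.
L = (-4 - x - x^2) + (-1 - 3·x - 3·x^2 - 2·x^3)·Dx + (-4 - x - x^2)·Dx^2 + (-1 - 3·x - 3·x^2 - 2·x^3)·Dx^3  (order 3).
h: a_k = 3, -1, 1/2, -5/2, 107/24, -63/8, 10393/720, -429/16, …
ICs: h(0) = 3, h′(0) = -1, h′′(0) = 1.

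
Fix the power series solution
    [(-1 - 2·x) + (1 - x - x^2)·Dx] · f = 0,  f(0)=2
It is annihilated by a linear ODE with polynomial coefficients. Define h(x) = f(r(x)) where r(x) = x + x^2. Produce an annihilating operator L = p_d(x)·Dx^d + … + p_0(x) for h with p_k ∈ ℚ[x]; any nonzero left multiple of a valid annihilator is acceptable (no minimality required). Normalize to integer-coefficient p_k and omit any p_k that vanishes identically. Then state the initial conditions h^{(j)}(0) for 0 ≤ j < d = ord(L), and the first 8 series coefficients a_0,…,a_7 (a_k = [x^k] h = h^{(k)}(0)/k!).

L = (1 + 4·x + 6·x^2 + 4·x^3) + (-1 + x + 2·x^2 + 2·x^3 + x^4)·Dx  (order 1).
h: a_k = 2, 2, 6, 14, 32, 74, 172, 398, …
ICs: h(0) = 2.

f: a_k = 2, 2, 4, 6, 10, 16, 26, 42, …
f∘r: x↦r, Dx↦Dx/r' in L_f ⇒ L₀.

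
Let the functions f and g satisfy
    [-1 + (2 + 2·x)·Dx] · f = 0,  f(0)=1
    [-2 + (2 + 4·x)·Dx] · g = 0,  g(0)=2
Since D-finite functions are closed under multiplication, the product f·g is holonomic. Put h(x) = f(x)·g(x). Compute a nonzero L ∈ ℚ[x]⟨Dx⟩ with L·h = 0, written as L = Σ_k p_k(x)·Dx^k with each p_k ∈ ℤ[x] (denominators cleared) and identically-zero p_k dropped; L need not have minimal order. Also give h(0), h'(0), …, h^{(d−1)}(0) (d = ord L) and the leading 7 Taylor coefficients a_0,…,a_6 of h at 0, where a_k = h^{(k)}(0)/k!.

L = (-3 - 4·x) + (2 + 6·x + 4·x^2)·Dx  (order 1).
h: a_k = 2, 3, -1/4, 3/8, -37/64, 117/128, -757/512, …
ICs: h(0) = 2.

f: a_k = 1, 1/2, -1/8, 1/16, -5/128, 7/256, -21/1024, …
g: a_k = 2, 2, -1, 1, -5/4, 7/4, -21/8, …
Product ⇒ symmetric product L₀, ord ≤ 1.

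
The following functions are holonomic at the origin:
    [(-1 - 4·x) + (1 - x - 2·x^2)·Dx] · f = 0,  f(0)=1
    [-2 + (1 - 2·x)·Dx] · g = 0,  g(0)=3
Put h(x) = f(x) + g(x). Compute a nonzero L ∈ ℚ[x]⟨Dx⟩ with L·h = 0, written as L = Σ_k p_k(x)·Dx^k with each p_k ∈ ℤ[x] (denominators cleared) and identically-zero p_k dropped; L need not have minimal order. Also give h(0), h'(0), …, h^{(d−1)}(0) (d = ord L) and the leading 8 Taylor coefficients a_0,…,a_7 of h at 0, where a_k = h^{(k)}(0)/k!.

f: a_k = 1, 1, 3, 5, 11, 21, 43, 85, …
g: a_k = 3, 6, 12, 24, 48, 96, 192, 384, …
Weyl lclm of L_f,L_g ⇒ L₀ (ord ≤ 2).
L = -4 + (-2 - 8·x)·Dx + (1 - x - 2·x^2)·Dx^2  (order 2).
h: a_k = 4, 7, 15, 29, 59, 117, 235, 469, …
ICs: h(0) = 4, h′(0) = 7.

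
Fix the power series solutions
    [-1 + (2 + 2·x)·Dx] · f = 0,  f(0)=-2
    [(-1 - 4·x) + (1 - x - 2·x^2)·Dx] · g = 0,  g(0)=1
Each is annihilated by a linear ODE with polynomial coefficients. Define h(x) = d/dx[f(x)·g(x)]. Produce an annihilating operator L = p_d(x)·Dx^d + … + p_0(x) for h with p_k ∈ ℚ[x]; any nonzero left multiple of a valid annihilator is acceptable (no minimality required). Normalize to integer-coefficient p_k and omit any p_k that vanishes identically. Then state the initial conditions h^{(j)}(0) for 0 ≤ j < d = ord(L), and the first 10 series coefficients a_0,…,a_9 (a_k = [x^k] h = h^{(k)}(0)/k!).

f: a_k = -2, -1, 1/4, -1/8, 5/64, -7/128, 21/512, -33/1024, 429/16384, -715/32768, …
g: a_k = 1, 1, 3, 5, 11, 21, 43, 85, 171, 341, …
f·g: L₀ = L_f ⊗_s L_g, ord ≤ 1·1.
Differentiate: ansatz ord ≤ ord L₀ ⇒ L.
L = (9 + 20·x + 20·x^2) + (-2 - 2·x + 8·x^2 + 8·x^3)·Dx  (order 1).
h: a_k = -3, -27/2, -309/8, -1683/16, -33345/128, -160749/256, -1497321/1024, -6851331/2048, -246538521/32768, -1095957705/65536, …
ICs: h(0) = -3.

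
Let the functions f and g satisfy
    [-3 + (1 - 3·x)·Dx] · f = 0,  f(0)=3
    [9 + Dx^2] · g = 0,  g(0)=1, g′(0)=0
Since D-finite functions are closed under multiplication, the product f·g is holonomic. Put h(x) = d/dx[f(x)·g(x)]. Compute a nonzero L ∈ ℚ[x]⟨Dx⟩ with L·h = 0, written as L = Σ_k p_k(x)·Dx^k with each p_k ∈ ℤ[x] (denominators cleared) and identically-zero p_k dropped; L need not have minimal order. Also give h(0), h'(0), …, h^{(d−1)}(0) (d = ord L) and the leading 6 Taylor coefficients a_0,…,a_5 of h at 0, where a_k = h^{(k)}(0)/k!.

L = (-9 - 54·x + 81·x^2) + (-6 + 18·x)·Dx + (1 - 6·x + 9·x^2)·Dx^2  (order 2).
h: a_k = 9, 27, 243/2, 1053/2, 15795/8, 283581/40, …
ICs: h(0) = 9, h′(0) = 27.

f: a_k = 3, 9, 27, 81, 243, 729, …
g: a_k = 1, 0, -9/2, 0, 27/8, 0, …
Product ⇒ symmetric product L₀, ord ≤ 2.
h₀' ⇒ L via d/dx closure of L₀.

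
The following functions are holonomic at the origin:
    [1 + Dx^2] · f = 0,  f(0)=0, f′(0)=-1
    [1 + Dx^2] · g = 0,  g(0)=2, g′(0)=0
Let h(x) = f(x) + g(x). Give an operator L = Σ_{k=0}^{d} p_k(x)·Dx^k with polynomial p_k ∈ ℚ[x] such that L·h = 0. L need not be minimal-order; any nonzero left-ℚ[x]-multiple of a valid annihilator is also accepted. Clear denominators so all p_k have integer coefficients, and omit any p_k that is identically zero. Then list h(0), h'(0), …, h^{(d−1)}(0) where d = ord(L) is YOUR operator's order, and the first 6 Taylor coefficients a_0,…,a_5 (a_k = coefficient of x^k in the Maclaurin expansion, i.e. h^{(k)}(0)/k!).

L = 1 + Dx^2  (order 2).
h: a_k = 2, -1, -1, 1/6, 1/12, -1/120, …
ICs: h(0) = 2, h′(0) = -1.

f: a_k = 0, -1, 0, 1/6, 0, -1/120, …
g: a_k = 2, 0, -1, 0, 1/12, 0, …
Sum ⇒ L₀ = lclm(L_f,L_g) in ℚ(x)⟨Dx⟩.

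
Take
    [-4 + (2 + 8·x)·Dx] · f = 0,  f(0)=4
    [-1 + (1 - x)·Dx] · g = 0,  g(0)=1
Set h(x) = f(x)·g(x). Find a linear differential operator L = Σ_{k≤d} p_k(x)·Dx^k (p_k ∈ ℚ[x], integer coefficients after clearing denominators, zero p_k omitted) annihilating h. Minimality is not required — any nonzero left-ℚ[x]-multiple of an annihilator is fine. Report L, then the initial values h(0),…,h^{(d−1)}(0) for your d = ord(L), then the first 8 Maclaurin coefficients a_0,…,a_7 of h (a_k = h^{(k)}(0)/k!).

f: a_k = 4, 8, -8, 16, -40, 112, -336, 1056, …
g: a_k = 1, 1, 1, 1, 1, 1, 1, 1, …
h₀=f·g: eliminate ⇒ L₀, order ≤ 1·1.
L = (3 + 2·x) + (-1 - 3·x + 4·x^2)·Dx  (order 1).
h: a_k = 4, 12, 4, 20, -20, 92, -244, 812, …
ICs: h(0) = 4.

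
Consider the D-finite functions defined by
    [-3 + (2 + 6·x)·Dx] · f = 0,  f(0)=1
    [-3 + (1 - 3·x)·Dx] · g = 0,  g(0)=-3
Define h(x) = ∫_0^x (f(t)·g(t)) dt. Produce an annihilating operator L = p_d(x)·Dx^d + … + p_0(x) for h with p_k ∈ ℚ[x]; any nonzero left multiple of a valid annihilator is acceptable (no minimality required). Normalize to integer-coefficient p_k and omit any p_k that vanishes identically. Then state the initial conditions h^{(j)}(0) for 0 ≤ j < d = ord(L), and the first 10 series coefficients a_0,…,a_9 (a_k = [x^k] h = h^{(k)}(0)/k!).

L = (9 + 9·x)·Dx + (-2 + 18·x^2)·Dx^2  (order 2).
h: a_k = 0, -3, -27/4, -99/8, -1863/64, -43497/640, -88695/512, -3147093/7168, -19099071/16384, -100923489/32768, …
ICs: h(0) = 0, h′(0) = -3.

f: a_k = 1, 3/2, -9/8, 27/16, -405/128, 1701/256, -15309/1024, 72171/2048, -2814669/32768, 14073345/65536, …
g: a_k = -3, -9, -27, -81, -243, -729, -2187, -6561, -19683, -59049, …
f·g: L₀ = L_f ⊗_s L_g, ord ≤ 1·1.
h=∫₀ˣh₀: take L = L₀·Dx.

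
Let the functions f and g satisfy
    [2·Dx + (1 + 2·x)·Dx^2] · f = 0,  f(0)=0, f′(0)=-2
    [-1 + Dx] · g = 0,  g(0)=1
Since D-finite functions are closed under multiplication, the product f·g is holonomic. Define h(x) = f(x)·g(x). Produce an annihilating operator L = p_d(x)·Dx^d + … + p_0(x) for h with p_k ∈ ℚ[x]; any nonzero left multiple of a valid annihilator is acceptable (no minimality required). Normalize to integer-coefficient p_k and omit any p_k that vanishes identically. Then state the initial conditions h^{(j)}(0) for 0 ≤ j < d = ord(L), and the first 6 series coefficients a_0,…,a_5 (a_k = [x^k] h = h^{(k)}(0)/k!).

L = (-1 + 2·x) - 4·x·Dx + (1 + 2·x)·Dx^2  (order 2).
h: a_k = 0, -2, 0, -5/3, 2, -209/60, …
ICs: h(0) = 0, h′(0) = -2.

f: a_k = 0, -2, 2, -8/3, 4, -32/5, …
g: a_k = 1, 1, 1/2, 1/6, 1/24, 1/120, …
Sym-product of L_f,L_g gives L₀ (≤ ord 2).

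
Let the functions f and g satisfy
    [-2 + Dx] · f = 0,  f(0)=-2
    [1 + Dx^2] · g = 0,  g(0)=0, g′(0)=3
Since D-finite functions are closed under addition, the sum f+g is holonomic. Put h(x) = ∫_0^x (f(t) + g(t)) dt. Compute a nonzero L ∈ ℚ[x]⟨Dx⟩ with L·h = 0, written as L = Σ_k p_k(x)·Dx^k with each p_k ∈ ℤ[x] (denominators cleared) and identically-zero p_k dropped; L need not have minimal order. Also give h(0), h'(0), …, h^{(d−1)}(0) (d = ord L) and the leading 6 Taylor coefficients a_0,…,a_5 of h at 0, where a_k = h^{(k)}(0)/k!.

f: a_k = -2, -4, -4, -8/3, -4/3, -8/15, …
g: a_k = 0, 3, 0, -1/2, 0, 1/40, …
Weyl lclm of L_f,L_g ⇒ L₀ (ord ≤ 3).
Integrate: L := L₀·Dx.
L = -2·Dx + Dx^2 - 2·Dx^3 + Dx^4  (order 4).
h: a_k = 0, -2, -1/2, -4/3, -19/24, -4/15, …
ICs: h(0) = 0, h′(0) = -2, h′′(0) = -1, h′′′(0) = -8.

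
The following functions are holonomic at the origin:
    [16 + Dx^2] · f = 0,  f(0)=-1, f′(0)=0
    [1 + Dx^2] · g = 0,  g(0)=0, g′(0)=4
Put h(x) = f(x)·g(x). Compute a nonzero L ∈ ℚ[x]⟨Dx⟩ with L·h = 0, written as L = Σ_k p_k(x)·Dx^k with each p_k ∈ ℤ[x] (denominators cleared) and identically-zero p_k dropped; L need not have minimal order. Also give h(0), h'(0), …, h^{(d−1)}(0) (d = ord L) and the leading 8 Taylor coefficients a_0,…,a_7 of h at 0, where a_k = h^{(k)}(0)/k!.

f: a_k = -1, 0, 8, 0, -32/3, 0, 256/45, 0, …
g: a_k = 0, 4, 0, -2/3, 0, 1/30, 0, -1/1260, …
L₀ := L_f ⊗_s L_g (sym. prod.), ord ≤ 4.
L = 225 + 34·Dx^2 + Dx^4  (order 4).
h: a_k = 0, -4, 0, 98/3, 0, -1441/30, 0, 37969/1260, …
ICs: h(0) = 0, h′(0) = -4, h′′(0) = 0, h′′′(0) = 196.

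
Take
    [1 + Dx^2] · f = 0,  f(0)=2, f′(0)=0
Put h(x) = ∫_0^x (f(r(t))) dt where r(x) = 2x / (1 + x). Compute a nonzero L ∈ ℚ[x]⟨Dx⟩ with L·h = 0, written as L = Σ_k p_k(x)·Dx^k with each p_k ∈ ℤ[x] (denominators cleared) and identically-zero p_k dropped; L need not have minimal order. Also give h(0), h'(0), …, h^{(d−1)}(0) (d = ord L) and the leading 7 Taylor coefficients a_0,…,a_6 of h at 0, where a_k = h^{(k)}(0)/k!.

L = 4·Dx + (2 + 6·x + 6·x^2 + 2·x^3)·Dx^2 + (1 + 4·x + 6·x^2 + 4·x^3 + x^4)·Dx^3  (order 3).
h: a_k = 0, 2, 0, -4/3, 2, -32/15, 16/9, …
ICs: h(0) = 0, h′(0) = 2, h′′(0) = 0.

f: a_k = 2, 0, -1, 0, 1/12, 0, -1/360, …
L₀ from L_f via x↦r, Dx↦r'^{-1}Dx.
h=∫₀ˣh₀: take L = L₀·Dx.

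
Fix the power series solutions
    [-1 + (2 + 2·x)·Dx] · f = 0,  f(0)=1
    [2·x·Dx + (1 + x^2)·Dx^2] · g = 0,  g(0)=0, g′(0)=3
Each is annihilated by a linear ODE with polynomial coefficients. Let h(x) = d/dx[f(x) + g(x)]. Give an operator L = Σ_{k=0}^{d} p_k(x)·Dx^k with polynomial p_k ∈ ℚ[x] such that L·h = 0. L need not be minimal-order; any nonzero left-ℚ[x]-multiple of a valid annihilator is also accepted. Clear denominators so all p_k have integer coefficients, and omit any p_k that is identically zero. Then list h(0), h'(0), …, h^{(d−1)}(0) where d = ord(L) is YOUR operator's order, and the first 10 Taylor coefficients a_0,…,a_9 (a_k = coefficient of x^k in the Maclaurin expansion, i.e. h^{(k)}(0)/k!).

f: a_k = 1, 1/2, -1/8, 1/16, -5/128, 7/256, -21/1024, 33/2048, -429/32768, 715/65536, …
g: a_k = 0, 3, 0, -1, 0, 3/5, 0, -3/7, 0, 1/3, …
Sum ⇒ L₀ = lclm(L_f,L_g) in ℚ(x)⟨Dx⟩.
h₀' ⇒ L via d/dx closure of L₀.
L = (-4 - 10·x + 12·x^2 + 6·x^3) + (-11 - 16·x + 10·x^2 + 48·x^3 + 21·x^4)·Dx + (-2 + 6·x + 12·x^2 + 12·x^3 + 14·x^4 + 6·x^5)·Dx^2  (order 2).
h: a_k = 7/2, -1/4, -45/16, -5/32, 803/256, -63/512, -5913/2048, -429/4096, 203043/65536, -12155/131072, …
ICs: h(0) = 7/2, h′(0) = -1/4.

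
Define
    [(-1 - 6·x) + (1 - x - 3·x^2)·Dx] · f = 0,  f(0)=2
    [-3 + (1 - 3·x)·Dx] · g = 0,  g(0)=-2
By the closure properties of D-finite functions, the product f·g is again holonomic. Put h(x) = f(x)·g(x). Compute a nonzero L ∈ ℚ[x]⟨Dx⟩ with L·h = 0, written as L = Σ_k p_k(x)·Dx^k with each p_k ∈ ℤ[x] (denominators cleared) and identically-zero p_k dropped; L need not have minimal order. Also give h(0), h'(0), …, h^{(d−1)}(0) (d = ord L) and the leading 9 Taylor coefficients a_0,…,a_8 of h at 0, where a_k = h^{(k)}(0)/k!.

L = (-4 + 27·x^2) + (1 - 4·x + 9·x^3)·Dx  (order 1).
h: a_k = -4, -16, -64, -220, -736, -2368, -7492, -23344, -72064, …
ICs: h(0) = -4.

f: a_k = 2, 2, 8, 14, 38, 80, 194, 434, 1016, …
g: a_k = -2, -6, -18, -54, -162, -486, -1458, -4374, -13122, …
h₀=f·g: eliminate ⇒ L₀, order ≤ 1·1.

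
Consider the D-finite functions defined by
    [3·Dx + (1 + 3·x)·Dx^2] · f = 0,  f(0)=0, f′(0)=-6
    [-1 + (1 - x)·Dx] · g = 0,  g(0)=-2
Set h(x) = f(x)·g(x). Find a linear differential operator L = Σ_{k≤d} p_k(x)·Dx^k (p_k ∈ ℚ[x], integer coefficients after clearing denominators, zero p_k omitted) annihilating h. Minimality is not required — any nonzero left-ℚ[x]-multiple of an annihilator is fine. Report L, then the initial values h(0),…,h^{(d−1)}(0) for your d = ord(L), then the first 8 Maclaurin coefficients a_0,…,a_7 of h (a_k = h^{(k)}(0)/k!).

f: a_k = 0, -6, 9, -18, 81/2, -486/5, 243, -4374/7, …
g: a_k = -2, -2, -2, -2, -2, -2, -2, -2, …
L₀ := L_f ⊗_s L_g (sym. prod.), ord ≤ 2.
L = 3 + (-1 + 9·x)·Dx + (-1 - 2·x + 3·x^2)·Dx^2  (order 2).
h: a_k = 0, 12, -6, 30, -51, 717/5, -1713/5, 31749/35, …
ICs: h(0) = 0, h′(0) = 12.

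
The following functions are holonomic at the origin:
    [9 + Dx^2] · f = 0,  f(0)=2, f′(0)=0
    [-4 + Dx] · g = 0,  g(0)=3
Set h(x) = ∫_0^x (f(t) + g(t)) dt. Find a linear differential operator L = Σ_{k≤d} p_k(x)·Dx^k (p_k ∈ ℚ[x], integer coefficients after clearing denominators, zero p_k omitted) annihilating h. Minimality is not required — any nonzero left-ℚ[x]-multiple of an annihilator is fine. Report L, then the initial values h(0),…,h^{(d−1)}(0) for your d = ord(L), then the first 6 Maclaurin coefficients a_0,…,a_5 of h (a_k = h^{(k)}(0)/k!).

f: a_k = 2, 0, -9, 0, 27/4, 0, …
g: a_k = 3, 12, 24, 32, 32, 128/5, …
Weyl lclm of L_f,L_g ⇒ L₀ (ord ≤ 3).
∫: right-multiply L₀ by Dx.
L = -36·Dx + 9·Dx^2 - 4·Dx^3 + Dx^4  (order 4).
h: a_k = 0, 5, 6, 5, 8, 31/4, …
ICs: h(0) = 0, h′(0) = 5, h′′(0) = 12, h′′′(0) = 30.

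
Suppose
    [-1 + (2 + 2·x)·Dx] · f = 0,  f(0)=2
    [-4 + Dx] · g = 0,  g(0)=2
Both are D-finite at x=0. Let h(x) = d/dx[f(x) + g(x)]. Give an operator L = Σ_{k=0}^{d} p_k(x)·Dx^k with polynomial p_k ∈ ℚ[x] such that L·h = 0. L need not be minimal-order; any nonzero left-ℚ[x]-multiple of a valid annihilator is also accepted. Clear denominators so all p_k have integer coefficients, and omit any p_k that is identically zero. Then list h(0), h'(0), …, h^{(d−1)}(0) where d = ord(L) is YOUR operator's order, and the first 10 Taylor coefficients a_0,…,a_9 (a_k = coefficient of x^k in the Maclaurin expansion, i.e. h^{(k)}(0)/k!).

L = (-44 - 32·x) + (-61 - 128·x - 64·x^2)·Dx + (18 + 34·x + 16·x^2)·Dx^2  (order 2).
h: a_k = 9, 63/2, 515/8, 4081/48, 32873/384, 261199/3840, 2107547/46080, 16642081/645120, 136244753/10321920, 1039282399/185794560, …
ICs: h(0) = 9, h′(0) = 63/2.

f: a_k = 2, 1, -1/4, 1/8, -5/64, 7/128, -21/512, 33/1024, -429/16384, 715/32768, …
g: a_k = 2, 8, 16, 64/3, 64/3, 256/15, 512/45, 2048/315, 1024/315, 4096/2835, …
f+g: L₀ = lclm(L_f,L_g), ord ≤ 1+1.
Differentiate: ansatz ord ≤ ord L₀ ⇒ L.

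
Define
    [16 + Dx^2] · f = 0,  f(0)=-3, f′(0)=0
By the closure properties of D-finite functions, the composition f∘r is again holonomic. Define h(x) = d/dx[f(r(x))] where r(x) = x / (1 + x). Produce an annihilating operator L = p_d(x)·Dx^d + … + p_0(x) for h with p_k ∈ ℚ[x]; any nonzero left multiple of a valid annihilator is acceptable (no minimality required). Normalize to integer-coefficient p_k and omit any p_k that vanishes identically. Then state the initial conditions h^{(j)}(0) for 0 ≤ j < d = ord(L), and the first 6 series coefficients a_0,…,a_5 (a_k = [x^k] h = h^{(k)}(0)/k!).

f: a_k = -3, 0, 24, 0, -32, 0, …
Substitute x→r, Dx→(1/r')Dx; clear ⇒ L₀.
h₀' ⇒ L via d/dx closure of L₀.
L = (22 + 12·x + 6·x^2) + (6 + 18·x + 18·x^2 + 6·x^3)·Dx + (1 + 4·x + 6·x^2 + 4·x^3 + x^4)·Dx^2  (order 2).
h: a_k = 0, 48, -144, 160, 160, -5488/5, …
ICs: h(0) = 0, h′(0) = 48.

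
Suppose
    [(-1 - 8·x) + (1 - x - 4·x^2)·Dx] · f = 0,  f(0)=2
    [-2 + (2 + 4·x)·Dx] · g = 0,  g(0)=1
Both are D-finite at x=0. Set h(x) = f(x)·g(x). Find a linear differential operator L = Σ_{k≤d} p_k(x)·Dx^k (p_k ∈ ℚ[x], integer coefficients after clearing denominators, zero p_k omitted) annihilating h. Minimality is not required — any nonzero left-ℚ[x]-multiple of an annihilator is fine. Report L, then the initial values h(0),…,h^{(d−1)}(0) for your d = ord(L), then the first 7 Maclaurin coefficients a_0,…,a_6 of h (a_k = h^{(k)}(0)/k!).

L = (2 + 9·x + 12·x^2) + (-1 - x + 6·x^2 + 8·x^3)·Dx  (order 1).
h: a_k = 2, 4, 11, 28, 283/4, 369/2, 3719/8, …
ICs: h(0) = 2.

f: a_k = 2, 2, 10, 18, 58, 130, 362, …
g: a_k = 1, 1, -1/2, 1/2, -5/8, 7/8, -21/16, …
Product ⇒ symmetric product L₀, ord ≤ 1.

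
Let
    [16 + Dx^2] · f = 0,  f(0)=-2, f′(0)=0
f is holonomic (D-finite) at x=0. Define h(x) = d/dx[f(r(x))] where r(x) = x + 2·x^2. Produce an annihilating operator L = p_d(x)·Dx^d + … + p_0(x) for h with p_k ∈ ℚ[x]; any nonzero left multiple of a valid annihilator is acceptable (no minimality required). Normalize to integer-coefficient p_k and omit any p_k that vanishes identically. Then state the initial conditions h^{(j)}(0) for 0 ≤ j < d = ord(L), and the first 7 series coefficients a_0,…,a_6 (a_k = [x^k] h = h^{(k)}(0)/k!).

f: a_k = -2, 0, 16, 0, -64/3, 0, 512/45, …
h₀=f(r): pull back L_f along r ⇒ L₀.
h₀' ⇒ L via d/dx closure of L₀.
L = (64 + 256·x + 1536·x^2 + 4096·x^3 + 4096·x^4) + (-12 - 48·x)·Dx + (1 + 8·x + 16·x^2)·Dx^2  (order 2).
h: a_k = 0, 32, 192, 512/3, -2560/3, -45056/15, -57344/15, …
ICs: h(0) = 0, h′(0) = 32.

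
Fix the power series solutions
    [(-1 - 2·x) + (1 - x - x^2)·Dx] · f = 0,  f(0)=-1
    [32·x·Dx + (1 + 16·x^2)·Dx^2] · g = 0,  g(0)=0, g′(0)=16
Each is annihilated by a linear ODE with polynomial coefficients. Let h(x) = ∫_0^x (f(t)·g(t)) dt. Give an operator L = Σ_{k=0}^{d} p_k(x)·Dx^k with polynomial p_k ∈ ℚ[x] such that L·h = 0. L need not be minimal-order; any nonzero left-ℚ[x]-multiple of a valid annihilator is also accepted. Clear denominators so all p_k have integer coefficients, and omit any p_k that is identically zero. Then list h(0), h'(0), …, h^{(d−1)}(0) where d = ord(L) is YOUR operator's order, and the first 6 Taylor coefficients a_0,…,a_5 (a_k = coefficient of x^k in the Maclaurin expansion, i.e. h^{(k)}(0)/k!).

L = (2 + 32·x + 96·x^2)·Dx + (2 - 28·x + 64·x^2 + 96·x^3)·Dx^2 + (-1 + x - 15·x^2 + 16·x^3 + 16·x^4)·Dx^3  (order 3).
h: a_k = 0, 0, -8, -16/3, 40/3, 112/15, …
ICs: h(0) = 0, h′(0) = 0, h′′(0) = -16.

f: a_k = -1, -1, -2, -3, -5, -8, …
g: a_k = 0, 16, 0, -256/3, 0, 4096/5, …
h₀=f·g: eliminate ⇒ L₀, order ≤ 1·2.
h=∫h₀ ⇒ L = L₀·Dx.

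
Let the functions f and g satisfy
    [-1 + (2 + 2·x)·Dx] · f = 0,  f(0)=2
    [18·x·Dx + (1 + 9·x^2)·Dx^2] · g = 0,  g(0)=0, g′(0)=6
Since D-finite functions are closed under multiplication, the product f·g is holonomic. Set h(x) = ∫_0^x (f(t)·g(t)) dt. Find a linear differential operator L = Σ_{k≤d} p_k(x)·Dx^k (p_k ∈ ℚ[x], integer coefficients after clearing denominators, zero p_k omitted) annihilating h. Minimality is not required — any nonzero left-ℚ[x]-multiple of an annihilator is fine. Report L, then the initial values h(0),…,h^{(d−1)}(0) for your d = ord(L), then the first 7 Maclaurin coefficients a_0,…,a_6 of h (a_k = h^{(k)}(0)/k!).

L = (3 - 36·x - 9·x^2)·Dx + (-4 + 68·x + 108·x^2 + 36·x^3)·Dx^2 + (4 + 8·x + 40·x^2 + 72·x^3 + 36·x^4)·Dx^3  (order 3).
h: a_k = 0, 0, 6, 2, -75/8, -69/20, 10583/320, …
ICs: h(0) = 0, h′(0) = 0, h′′(0) = 12.

f: a_k = 2, 1, -1/4, 1/8, -5/64, 7/128, -21/512, …
g: a_k = 0, 6, 0, -18, 0, 486/5, 0, …
L₀ := L_f ⊗_s L_g (sym. prod.), ord ≤ 2.
Integrate: L := L₀·Dx.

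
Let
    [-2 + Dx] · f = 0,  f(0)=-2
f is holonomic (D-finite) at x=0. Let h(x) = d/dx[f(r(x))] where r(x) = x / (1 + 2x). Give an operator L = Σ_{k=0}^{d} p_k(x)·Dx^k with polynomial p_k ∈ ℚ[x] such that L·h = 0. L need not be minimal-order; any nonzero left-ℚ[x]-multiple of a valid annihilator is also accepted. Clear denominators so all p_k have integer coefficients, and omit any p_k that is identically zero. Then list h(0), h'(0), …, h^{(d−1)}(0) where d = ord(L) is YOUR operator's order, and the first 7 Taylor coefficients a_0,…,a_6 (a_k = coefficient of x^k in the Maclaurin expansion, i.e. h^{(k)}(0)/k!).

f: a_k = -2, -4, -4, -8/3, -4/3, -8/15, -8/45, …
L₀ from L_f via x↦r, Dx↦r'^{-1}Dx.
h₀' ⇒ L via d/dx closure of L₀.
L = (-2 - 8·x) + (-1 - 4·x - 4·x^2)·Dx  (order 1).
h: a_k = -4, 8, -8, -16/3, 152/3, -2416/15, 17456/45, …
ICs: h(0) = -4.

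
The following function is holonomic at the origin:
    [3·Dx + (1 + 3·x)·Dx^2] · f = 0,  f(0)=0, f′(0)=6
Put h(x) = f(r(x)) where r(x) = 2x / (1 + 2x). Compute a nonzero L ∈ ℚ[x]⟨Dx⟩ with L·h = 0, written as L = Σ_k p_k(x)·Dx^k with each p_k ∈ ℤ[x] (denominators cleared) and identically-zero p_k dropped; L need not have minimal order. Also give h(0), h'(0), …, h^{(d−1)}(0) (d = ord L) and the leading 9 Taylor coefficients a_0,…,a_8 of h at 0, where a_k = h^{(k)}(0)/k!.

f: a_k = 0, 6, -9, 18, -81/2, 486/5, -243, 4374/7, -6561/4, …
Change of var in L_f (x↦r) gives L₀.
L = (10 + 32·x)·Dx + (1 + 10·x + 16·x^2)·Dx^2  (order 2).
h: a_k = 0, 12, -60, 336, -2040, 65472/5, -87360, 4194048/7, -4194240, …
ICs: h(0) = 0, h′(0) = 12.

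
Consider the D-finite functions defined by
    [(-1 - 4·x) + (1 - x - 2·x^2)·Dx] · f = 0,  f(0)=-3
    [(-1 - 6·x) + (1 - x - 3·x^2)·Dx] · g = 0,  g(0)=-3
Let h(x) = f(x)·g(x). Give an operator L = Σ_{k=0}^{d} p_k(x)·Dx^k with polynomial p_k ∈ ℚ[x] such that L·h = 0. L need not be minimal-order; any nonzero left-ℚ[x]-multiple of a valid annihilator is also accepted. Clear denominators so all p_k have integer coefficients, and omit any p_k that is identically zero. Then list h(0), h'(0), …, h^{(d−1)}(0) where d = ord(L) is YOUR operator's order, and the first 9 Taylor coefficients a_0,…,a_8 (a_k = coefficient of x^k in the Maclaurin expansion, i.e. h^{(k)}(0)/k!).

f: a_k = -3, -3, -9, -15, -33, -63, -129, -255, -513, …
g: a_k = -3, -3, -12, -21, -57, -120, -291, -651, -1524, …
h₀=f·g: eliminate ⇒ L₀, order ≤ 1·1.
L = (-2 - 8·x + 15·x^2 + 24·x^3) + (1 - 2·x - 4·x^2 + 5·x^3 + 6·x^4)·Dx  (order 1).
h: a_k = 9, 18, 72, 171, 486, 1188, 3033, 7362, 18000, …
ICs: h(0) = 9.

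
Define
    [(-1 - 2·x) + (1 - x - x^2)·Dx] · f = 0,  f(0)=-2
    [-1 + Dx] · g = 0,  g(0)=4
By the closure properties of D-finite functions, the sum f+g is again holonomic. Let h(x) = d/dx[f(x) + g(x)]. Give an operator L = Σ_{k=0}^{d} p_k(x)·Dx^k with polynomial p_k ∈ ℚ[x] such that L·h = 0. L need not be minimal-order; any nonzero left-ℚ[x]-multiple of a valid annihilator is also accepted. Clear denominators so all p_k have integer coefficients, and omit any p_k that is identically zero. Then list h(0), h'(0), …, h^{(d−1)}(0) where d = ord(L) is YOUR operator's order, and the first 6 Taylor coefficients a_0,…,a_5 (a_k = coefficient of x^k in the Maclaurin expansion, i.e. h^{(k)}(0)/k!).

L = (14 + 46·x + 40·x^2 + 36·x^3 + 6·x^4) + (-17 - 48·x - 41·x^2 - 24·x^3 + 5·x^4 + 2·x^5)·Dx + (3 + 2·x + x^2 - 12·x^3 - 11·x^4 - 2·x^5)·Dx^2  (order 2).
h: a_k = 2, -4, -16, -118/3, -479/6, -4679/30, …
ICs: h(0) = 2, h′(0) = -4.

f: a_k = -2, -2, -4, -6, -10, -16, …
g: a_k = 4, 4, 2, 2/3, 1/6, 1/30, …
Sum ⇒ L₀ = lclm(L_f,L_g) in ℚ(x)⟨Dx⟩.
h₀' ⇒ L via d/dx closure of L₀.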